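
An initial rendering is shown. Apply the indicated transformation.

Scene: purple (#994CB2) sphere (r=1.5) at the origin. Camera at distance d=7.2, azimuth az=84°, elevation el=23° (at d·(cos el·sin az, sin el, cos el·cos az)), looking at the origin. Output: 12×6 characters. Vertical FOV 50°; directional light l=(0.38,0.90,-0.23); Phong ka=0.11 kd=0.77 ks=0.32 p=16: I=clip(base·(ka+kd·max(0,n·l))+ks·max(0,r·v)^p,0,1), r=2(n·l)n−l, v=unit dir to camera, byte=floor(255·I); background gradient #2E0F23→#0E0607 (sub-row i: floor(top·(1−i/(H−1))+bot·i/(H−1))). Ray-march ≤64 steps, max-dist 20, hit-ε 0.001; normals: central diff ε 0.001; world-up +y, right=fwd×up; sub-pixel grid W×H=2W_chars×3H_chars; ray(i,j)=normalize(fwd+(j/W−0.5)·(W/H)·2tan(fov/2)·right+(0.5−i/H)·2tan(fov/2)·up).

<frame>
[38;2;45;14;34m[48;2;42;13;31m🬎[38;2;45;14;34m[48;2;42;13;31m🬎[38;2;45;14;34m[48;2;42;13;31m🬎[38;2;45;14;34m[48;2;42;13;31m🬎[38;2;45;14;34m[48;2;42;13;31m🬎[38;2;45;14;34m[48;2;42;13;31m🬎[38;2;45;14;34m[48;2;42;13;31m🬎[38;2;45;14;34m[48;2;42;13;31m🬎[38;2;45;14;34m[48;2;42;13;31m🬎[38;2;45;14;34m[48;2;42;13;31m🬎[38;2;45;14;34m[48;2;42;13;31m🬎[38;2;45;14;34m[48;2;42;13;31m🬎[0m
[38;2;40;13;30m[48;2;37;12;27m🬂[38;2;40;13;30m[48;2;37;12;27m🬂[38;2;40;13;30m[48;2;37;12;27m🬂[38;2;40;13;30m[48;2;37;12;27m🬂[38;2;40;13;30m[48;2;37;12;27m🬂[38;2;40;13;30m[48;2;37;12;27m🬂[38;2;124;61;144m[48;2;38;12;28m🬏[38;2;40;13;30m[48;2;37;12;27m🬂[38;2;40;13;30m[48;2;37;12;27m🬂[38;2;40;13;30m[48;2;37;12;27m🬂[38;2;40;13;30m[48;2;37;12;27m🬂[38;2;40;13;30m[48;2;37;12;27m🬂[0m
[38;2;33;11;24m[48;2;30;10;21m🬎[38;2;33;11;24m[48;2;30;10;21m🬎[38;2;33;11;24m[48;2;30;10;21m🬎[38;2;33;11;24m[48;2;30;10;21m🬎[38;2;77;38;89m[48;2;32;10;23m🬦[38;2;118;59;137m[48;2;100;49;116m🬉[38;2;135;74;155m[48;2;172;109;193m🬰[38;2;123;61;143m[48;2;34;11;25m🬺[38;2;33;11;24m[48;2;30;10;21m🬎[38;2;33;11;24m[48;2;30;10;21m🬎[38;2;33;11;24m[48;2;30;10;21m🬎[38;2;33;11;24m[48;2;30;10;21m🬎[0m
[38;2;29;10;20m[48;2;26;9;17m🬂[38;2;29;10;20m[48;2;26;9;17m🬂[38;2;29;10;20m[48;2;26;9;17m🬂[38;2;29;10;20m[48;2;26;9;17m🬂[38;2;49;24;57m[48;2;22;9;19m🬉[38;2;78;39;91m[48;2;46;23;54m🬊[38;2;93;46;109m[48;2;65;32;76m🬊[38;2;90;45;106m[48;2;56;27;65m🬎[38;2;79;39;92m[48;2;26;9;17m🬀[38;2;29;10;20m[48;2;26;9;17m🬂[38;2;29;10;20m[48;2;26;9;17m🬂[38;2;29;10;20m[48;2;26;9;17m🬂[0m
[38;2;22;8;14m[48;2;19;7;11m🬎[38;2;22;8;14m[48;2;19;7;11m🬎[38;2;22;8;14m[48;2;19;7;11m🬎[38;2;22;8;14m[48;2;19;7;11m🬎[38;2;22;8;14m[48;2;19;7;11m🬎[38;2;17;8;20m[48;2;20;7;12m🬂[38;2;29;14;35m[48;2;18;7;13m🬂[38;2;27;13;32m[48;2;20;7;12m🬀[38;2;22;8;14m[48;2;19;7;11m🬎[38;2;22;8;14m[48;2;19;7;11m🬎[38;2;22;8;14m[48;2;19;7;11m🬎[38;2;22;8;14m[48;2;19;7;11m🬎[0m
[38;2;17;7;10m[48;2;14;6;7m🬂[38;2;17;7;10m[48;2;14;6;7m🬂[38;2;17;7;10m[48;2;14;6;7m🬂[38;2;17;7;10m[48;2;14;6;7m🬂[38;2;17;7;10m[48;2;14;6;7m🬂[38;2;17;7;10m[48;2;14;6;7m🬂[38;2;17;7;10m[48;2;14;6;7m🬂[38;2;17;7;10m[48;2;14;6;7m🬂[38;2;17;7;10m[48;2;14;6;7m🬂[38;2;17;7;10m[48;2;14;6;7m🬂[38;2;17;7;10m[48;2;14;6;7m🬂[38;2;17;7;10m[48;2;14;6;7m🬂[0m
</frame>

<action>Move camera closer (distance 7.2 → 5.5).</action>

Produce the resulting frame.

<frame>
[38;2;45;14;34m[48;2;42;13;31m🬎[38;2;45;14;34m[48;2;42;13;31m🬎[38;2;45;14;34m[48;2;42;13;31m🬎[38;2;45;14;34m[48;2;42;13;31m🬎[38;2;45;14;34m[48;2;42;13;31m🬎[38;2;45;14;34m[48;2;42;13;31m🬎[38;2;45;14;34m[48;2;42;13;31m🬎[38;2;45;14;34m[48;2;42;13;31m🬎[38;2;45;14;34m[48;2;42;13;31m🬎[38;2;45;14;34m[48;2;42;13;31m🬎[38;2;45;14;34m[48;2;42;13;31m🬎[38;2;45;14;34m[48;2;42;13;31m🬎[0m
[38;2;40;13;30m[48;2;37;12;27m🬂[38;2;40;13;30m[48;2;37;12;27m🬂[38;2;40;13;30m[48;2;37;12;27m🬂[38;2;40;13;30m[48;2;37;12;27m🬂[38;2;38;12;28m[48;2;102;50;118m🬝[38;2;40;13;30m[48;2;117;58;136m🬂[38;2;40;13;30m[48;2;131;65;152m🬂[38;2;39;12;29m[48;2;131;65;153m🬊[38;2;40;13;30m[48;2;37;12;27m🬂[38;2;40;13;30m[48;2;37;12;27m🬂[38;2;40;13;30m[48;2;37;12;27m🬂[38;2;40;13;30m[48;2;37;12;27m🬂[0m
[38;2;33;11;24m[48;2;30;10;21m🬎[38;2;33;11;24m[48;2;30;10;21m🬎[38;2;33;11;24m[48;2;30;10;21m🬎[38;2;50;25;59m[48;2;32;10;23m🬦[38;2;97;48;113m[48;2;80;39;93m🬉[38;2;115;58;134m[48;2;100;49;116m🬊[38;2;176;116;196m[48;2;132;74;150m🬍[38;2;146;83;166m[48;2;121;61;141m🬄[38;2;111;55;129m[48;2;34;11;25m🬺[38;2;33;11;24m[48;2;30;10;21m🬎[38;2;33;11;24m[48;2;30;10;21m🬎[38;2;33;11;24m[48;2;30;10;21m🬎[0m
[38;2;29;10;20m[48;2;26;9;17m🬂[38;2;29;10;20m[48;2;26;9;17m🬂[38;2;29;10;20m[48;2;26;9;17m🬂[38;2;40;20;47m[48;2;24;9;20m🬁[38;2;66;32;77m[48;2;42;20;48m🬊[38;2;84;42;98m[48;2;64;31;75m🬊[38;2;94;47;110m[48;2;76;37;88m🬊[38;2;95;47;111m[48;2;74;37;87m🬎[38;2;87;43;102m[48;2;59;29;69m🬎[38;2;29;10;20m[48;2;26;9;17m🬂[38;2;29;10;20m[48;2;26;9;17m🬂[38;2;29;10;20m[48;2;26;9;17m🬂[0m
[38;2;22;8;14m[48;2;19;7;11m🬎[38;2;22;8;14m[48;2;19;7;11m🬎[38;2;22;8;14m[48;2;19;7;11m🬎[38;2;22;8;14m[48;2;19;7;11m🬎[38;2;27;13;32m[48;2;18;7;14m🬁[38;2;43;21;51m[48;2;18;9;21m🬂[38;2;55;27;64m[48;2;24;12;29m🬂[38;2;57;27;66m[48;2;24;11;26m🬂[38;2;47;23;54m[48;2;20;7;12m🬀[38;2;22;8;14m[48;2;19;7;11m🬎[38;2;22;8;14m[48;2;19;7;11m🬎[38;2;22;8;14m[48;2;19;7;11m🬎[0m
[38;2;17;7;10m[48;2;14;6;7m🬂[38;2;17;7;10m[48;2;14;6;7m🬂[38;2;17;7;10m[48;2;14;6;7m🬂[38;2;17;7;10m[48;2;14;6;7m🬂[38;2;17;7;10m[48;2;14;6;7m🬂[38;2;17;7;10m[48;2;14;6;7m🬂[38;2;17;7;10m[48;2;14;6;7m🬂[38;2;17;7;10m[48;2;14;6;7m🬂[38;2;17;7;10m[48;2;14;6;7m🬂[38;2;17;7;10m[48;2;14;6;7m🬂[38;2;17;7;10m[48;2;14;6;7m🬂[38;2;17;7;10m[48;2;14;6;7m🬂[0m
</frame>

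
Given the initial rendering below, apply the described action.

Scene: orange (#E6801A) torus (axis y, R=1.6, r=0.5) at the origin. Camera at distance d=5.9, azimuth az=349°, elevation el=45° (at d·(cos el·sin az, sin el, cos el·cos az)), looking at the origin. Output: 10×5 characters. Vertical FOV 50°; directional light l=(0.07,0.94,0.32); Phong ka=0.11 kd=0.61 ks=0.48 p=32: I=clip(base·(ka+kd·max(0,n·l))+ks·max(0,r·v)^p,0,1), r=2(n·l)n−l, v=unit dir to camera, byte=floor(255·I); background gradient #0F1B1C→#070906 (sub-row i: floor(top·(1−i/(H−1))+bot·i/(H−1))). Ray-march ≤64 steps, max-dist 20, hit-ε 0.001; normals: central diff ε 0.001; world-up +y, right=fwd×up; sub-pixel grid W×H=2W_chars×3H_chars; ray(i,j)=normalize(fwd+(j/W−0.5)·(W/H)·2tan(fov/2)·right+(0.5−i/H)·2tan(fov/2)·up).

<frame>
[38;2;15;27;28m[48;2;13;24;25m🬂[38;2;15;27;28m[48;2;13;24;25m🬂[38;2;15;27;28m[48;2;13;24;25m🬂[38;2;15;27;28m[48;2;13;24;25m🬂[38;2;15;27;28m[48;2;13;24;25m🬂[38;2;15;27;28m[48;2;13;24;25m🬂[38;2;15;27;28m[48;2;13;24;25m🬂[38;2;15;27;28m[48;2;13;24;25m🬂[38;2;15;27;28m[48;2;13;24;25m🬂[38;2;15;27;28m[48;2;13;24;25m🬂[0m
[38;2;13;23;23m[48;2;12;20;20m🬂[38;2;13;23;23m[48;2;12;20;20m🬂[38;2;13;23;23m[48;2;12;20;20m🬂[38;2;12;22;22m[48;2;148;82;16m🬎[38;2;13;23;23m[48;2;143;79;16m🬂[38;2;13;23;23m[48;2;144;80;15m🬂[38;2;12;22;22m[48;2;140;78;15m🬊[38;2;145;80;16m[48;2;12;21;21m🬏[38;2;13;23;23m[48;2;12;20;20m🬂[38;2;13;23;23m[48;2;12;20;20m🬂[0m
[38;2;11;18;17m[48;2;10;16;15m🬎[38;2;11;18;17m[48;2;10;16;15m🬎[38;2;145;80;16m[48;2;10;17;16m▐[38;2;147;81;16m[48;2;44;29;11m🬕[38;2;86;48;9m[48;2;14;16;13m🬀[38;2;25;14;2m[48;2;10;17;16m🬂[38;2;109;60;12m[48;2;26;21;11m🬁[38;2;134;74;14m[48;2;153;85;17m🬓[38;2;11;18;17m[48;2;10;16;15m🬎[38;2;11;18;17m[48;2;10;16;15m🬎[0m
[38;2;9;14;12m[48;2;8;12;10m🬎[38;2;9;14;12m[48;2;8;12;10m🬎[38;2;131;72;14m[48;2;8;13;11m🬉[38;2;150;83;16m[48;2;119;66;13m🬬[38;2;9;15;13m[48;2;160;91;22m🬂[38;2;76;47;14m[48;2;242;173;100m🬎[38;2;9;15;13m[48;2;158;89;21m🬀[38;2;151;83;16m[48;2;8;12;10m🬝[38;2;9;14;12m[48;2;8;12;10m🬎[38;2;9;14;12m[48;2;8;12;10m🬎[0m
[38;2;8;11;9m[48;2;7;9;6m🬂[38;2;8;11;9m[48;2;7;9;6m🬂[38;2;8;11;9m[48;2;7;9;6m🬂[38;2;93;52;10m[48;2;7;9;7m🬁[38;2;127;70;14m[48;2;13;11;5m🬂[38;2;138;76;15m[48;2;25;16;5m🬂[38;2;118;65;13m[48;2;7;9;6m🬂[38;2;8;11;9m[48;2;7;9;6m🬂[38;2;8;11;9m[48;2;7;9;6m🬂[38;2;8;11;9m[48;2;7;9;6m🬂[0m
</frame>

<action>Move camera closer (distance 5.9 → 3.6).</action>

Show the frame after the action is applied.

<frame>
[38;2;15;27;28m[48;2;13;24;25m🬂[38;2;15;27;28m[48;2;13;24;25m🬂[38;2;15;27;28m[48;2;13;24;25m🬂[38;2;15;27;28m[48;2;13;24;25m🬂[38;2;14;26;27m[48;2;140;78;15m🬎[38;2;14;26;27m[48;2;153;85;17m🬎[38;2;134;75;15m[48;2;14;25;26m🬏[38;2;15;27;28m[48;2;13;24;25m🬂[38;2;15;27;28m[48;2;13;24;25m🬂[38;2;15;27;28m[48;2;13;24;25m🬂[0m
[38;2;13;23;23m[48;2;12;20;20m🬂[38;2;12;22;22m[48;2;147;81;16m🬆[38;2;13;23;23m[48;2;152;84;17m🬀[38;2;155;85;17m[48;2;105;58;11m🬎[38;2;212;142;71m[48;2;89;49;9m🬂[38;2;204;136;68m[48;2;72;39;7m🬂[38;2;137;76;15m[48;2;58;32;6m🬎[38;2;148;82;16m[48;2;103;57;11m🬎[38;2;13;23;23m[48;2;148;82;16m🬂[38;2;154;86;17m[48;2;12;21;21m🬏[0m
[38;2;11;18;17m[48;2;140;78;15m🬄[38;2;155;86;17m[48;2;144;80;16m🬕[38;2;119;66;13m[48;2;53;29;5m🬕[38;2;65;36;7m[48;2;13;16;13m🬀[38;2;11;18;17m[48;2;10;16;15m🬎[38;2;11;18;17m[48;2;10;16;15m🬎[38;2;10;17;16m[48;2;25;14;2m🬺[38;2;76;42;8m[48;2;23;17;8m🬁[38;2;132;73;14m[48;2;97;53;10m▐[38;2;151;83;16m[48;2;158;88;17m🬔[0m
[38;2;152;84;17m[48;2;131;72;14m▐[38;2;146;81;16m[48;2;155;86;17m🬁[38;2;50;28;5m[48;2;131;73;14m🬁[38;2;9;14;12m[48;2;102;57;11m🬎[38;2;9;14;12m[48;2;8;12;10m🬎[38;2;9;14;12m[48;2;8;12;10m🬎[38;2;8;14;12m[48;2;74;41;8m🬝[38;2;14;14;9m[48;2;112;62;12m🬆[38;2;115;64;12m[48;2;146;81;16m🬄[38;2;154;85;17m[48;2;161;89;18m🬀[0m
[38;2;123;68;13m[48;2;7;9;6m🬨[38;2;153;85;16m[48;2;136;75;15m🬬[38;2;155;85;17m[48;2;159;88;17m🬑[38;2;143;79;15m[48;2;160;89;18m🬂[38;2;127;71;14m[48;2;159;89;19m🬂[38;2;121;67;13m[48;2;159;90;20m🬂[38;2;143;79;15m[48;2;184;112;39m🬎[38;2;155;86;17m[48;2;179;106;33m🬎[38;2;159;88;18m[48;2;163;91;18m🬟[38;2;156;86;17m[48;2;128;71;14m🬝[0m
</frame>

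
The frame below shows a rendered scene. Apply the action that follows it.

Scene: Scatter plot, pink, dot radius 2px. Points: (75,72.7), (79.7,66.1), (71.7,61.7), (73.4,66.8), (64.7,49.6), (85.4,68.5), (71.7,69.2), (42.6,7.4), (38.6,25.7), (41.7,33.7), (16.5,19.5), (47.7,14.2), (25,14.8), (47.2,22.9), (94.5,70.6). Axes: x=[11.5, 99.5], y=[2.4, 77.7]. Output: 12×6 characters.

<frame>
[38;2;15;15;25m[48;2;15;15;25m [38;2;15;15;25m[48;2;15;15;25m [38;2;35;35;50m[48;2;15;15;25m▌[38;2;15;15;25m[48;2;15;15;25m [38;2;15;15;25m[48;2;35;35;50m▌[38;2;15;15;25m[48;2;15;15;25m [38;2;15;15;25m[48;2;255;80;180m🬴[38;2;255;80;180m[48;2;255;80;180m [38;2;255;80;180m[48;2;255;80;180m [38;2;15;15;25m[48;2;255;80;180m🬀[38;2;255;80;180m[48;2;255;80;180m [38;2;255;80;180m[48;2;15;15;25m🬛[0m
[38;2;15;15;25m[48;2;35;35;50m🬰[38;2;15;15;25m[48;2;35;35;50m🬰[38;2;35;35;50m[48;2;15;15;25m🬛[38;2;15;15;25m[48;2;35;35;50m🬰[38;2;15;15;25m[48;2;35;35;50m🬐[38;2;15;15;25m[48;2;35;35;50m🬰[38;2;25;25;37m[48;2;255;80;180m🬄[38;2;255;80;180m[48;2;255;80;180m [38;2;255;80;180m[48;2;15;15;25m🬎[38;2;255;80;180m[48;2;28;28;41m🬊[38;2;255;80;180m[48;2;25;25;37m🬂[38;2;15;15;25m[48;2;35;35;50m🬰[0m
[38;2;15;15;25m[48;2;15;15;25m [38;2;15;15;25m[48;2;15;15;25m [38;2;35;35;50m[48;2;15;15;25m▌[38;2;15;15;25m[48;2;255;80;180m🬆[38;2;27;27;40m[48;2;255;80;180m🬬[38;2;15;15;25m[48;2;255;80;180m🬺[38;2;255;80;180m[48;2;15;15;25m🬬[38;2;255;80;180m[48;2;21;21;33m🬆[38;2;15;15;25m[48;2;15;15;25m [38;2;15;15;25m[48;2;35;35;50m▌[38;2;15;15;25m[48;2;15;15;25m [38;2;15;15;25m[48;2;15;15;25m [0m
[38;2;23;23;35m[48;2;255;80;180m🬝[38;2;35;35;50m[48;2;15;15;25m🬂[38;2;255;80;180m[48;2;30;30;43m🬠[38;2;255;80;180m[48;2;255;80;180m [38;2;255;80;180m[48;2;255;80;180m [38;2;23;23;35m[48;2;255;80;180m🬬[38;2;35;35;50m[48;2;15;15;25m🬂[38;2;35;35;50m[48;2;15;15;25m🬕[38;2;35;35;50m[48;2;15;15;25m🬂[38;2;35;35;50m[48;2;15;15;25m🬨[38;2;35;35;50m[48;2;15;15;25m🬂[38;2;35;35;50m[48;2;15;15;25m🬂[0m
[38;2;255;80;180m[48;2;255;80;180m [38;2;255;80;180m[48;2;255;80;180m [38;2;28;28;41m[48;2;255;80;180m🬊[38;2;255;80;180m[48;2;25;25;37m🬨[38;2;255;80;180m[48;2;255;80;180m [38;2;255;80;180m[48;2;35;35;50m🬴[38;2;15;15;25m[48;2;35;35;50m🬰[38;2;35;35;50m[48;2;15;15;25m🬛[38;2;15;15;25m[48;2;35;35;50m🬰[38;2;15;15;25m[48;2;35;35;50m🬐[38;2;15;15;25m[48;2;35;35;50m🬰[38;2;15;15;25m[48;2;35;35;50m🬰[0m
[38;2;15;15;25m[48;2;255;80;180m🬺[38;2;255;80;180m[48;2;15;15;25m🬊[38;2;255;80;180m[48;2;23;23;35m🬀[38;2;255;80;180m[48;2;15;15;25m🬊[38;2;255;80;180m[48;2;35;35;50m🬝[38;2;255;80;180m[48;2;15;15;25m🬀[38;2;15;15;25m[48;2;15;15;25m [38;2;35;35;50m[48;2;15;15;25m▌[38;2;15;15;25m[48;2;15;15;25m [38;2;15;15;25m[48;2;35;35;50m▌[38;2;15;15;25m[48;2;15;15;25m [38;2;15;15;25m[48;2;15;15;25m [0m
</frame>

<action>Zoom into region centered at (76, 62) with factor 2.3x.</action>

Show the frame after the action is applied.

<frame>
[38;2;15;15;25m[48;2;15;15;25m [38;2;15;15;25m[48;2;15;15;25m [38;2;35;35;50m[48;2;15;15;25m▌[38;2;15;15;25m[48;2;15;15;25m [38;2;21;21;33m[48;2;255;80;180m🬆[38;2;255;80;180m[48;2;15;15;25m🬺[38;2;15;15;25m[48;2;255;80;180m🬬[38;2;35;35;50m[48;2;15;15;25m▌[38;2;15;15;25m[48;2;15;15;25m [38;2;15;15;25m[48;2;35;35;50m▌[38;2;15;15;25m[48;2;15;15;25m [38;2;15;15;25m[48;2;255;80;180m🬬[0m
[38;2;15;15;25m[48;2;35;35;50m🬰[38;2;15;15;25m[48;2;35;35;50m🬰[38;2;35;35;50m[48;2;15;15;25m🬛[38;2;15;15;25m[48;2;255;80;180m🬐[38;2;255;80;180m[48;2;255;80;180m [38;2;255;80;180m[48;2;25;25;37m🬕[38;2;21;21;33m[48;2;255;80;180m🬆[38;2;30;30;43m[48;2;255;80;180m🬎[38;2;15;15;25m[48;2;255;80;180m🬀[38;2;28;28;41m[48;2;255;80;180m🬊[38;2;15;15;25m[48;2;255;80;180m🬐[38;2;255;80;180m[48;2;255;80;180m [0m
[38;2;15;15;25m[48;2;15;15;25m [38;2;15;15;25m[48;2;15;15;25m [38;2;35;35;50m[48;2;15;15;25m▌[38;2;15;15;25m[48;2;255;80;180m🬄[38;2;255;80;180m[48;2;255;80;180m [38;2;255;80;180m[48;2;15;15;25m🬕[38;2;255;80;180m[48;2;15;15;25m🬬[38;2;255;80;180m[48;2;21;21;33m🬆[38;2;255;80;180m[48;2;15;15;25m🬊[38;2;255;80;180m[48;2;27;27;40m🬀[38;2;15;15;25m[48;2;15;15;25m [38;2;255;80;180m[48;2;15;15;25m🬀[0m
[38;2;35;35;50m[48;2;15;15;25m🬂[38;2;35;35;50m[48;2;15;15;25m🬂[38;2;35;35;50m[48;2;15;15;25m🬕[38;2;255;80;180m[48;2;19;19;30m🬁[38;2;255;80;180m[48;2;28;28;41m🬆[38;2;35;35;50m[48;2;15;15;25m🬂[38;2;35;35;50m[48;2;15;15;25m🬂[38;2;35;35;50m[48;2;15;15;25m🬕[38;2;35;35;50m[48;2;15;15;25m🬂[38;2;35;35;50m[48;2;15;15;25m🬨[38;2;35;35;50m[48;2;15;15;25m🬂[38;2;35;35;50m[48;2;15;15;25m🬂[0m
[38;2;15;15;25m[48;2;35;35;50m🬰[38;2;21;21;33m[48;2;255;80;180m🬆[38;2;255;80;180m[48;2;15;15;25m🬺[38;2;23;23;35m[48;2;255;80;180m🬬[38;2;15;15;25m[48;2;35;35;50m🬐[38;2;15;15;25m[48;2;35;35;50m🬰[38;2;15;15;25m[48;2;35;35;50m🬰[38;2;35;35;50m[48;2;15;15;25m🬛[38;2;15;15;25m[48;2;35;35;50m🬰[38;2;15;15;25m[48;2;35;35;50m🬐[38;2;15;15;25m[48;2;35;35;50m🬰[38;2;15;15;25m[48;2;35;35;50m🬰[0m
[38;2;15;15;25m[48;2;15;15;25m [38;2;15;15;25m[48;2;255;80;180m🬺[38;2;255;80;180m[48;2;21;21;33m🬆[38;2;15;15;25m[48;2;15;15;25m [38;2;15;15;25m[48;2;35;35;50m▌[38;2;15;15;25m[48;2;15;15;25m [38;2;15;15;25m[48;2;15;15;25m [38;2;35;35;50m[48;2;15;15;25m▌[38;2;15;15;25m[48;2;15;15;25m [38;2;15;15;25m[48;2;35;35;50m▌[38;2;15;15;25m[48;2;15;15;25m [38;2;15;15;25m[48;2;15;15;25m [0m
</frame>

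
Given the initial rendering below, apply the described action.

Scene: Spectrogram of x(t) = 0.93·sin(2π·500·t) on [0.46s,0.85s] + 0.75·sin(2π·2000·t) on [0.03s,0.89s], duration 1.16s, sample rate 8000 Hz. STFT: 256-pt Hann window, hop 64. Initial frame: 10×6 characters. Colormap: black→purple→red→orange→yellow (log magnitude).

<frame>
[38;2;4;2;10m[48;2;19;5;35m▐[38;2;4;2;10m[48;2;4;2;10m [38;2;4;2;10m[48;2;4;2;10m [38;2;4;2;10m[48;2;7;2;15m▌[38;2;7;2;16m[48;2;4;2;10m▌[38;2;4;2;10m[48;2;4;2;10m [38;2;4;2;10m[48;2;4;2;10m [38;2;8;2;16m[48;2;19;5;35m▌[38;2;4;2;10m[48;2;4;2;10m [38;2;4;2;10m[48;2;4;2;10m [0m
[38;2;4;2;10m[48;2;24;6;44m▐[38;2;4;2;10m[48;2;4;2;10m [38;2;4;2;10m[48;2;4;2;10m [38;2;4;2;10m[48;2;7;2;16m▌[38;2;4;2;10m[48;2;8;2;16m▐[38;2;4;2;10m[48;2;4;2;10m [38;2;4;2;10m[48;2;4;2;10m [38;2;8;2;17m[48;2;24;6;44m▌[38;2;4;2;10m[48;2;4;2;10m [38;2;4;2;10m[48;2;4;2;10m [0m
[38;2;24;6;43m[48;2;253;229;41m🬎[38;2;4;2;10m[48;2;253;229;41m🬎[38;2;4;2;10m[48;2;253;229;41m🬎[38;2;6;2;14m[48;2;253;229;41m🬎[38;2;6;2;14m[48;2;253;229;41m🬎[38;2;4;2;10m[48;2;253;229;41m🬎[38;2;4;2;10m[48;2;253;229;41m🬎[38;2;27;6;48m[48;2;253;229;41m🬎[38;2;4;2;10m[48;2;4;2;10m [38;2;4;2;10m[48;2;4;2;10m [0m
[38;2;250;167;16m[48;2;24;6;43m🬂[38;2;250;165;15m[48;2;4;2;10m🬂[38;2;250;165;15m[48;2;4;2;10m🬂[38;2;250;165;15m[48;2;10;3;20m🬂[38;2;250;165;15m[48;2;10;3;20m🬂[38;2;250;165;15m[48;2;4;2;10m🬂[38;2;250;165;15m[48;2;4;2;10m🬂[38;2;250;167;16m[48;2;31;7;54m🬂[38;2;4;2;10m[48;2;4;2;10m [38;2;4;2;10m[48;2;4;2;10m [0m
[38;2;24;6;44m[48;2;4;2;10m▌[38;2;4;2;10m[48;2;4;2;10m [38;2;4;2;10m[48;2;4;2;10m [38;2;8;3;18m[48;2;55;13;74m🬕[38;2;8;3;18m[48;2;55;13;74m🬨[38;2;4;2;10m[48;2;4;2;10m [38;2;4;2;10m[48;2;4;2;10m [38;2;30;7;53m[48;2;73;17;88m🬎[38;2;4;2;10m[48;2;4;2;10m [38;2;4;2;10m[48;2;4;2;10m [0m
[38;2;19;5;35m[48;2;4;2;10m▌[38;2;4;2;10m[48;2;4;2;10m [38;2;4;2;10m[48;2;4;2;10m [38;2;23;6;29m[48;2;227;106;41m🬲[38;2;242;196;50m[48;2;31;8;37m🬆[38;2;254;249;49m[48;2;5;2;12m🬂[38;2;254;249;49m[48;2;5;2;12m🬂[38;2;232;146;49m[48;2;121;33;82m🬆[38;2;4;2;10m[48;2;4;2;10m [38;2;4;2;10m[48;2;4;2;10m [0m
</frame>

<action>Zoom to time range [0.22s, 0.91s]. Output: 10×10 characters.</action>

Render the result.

<frame>
[38;2;4;2;10m[48;2;4;2;10m [38;2;4;2;10m[48;2;4;2;10m [38;2;4;2;10m[48;2;4;2;10m [38;2;6;2;13m[48;2;8;2;16m▌[38;2;4;2;10m[48;2;4;2;10m [38;2;4;2;10m[48;2;4;2;10m [38;2;4;2;10m[48;2;4;2;10m [38;2;4;2;10m[48;2;4;2;10m [38;2;4;2;10m[48;2;4;2;10m [38;2;6;2;14m[48;2;14;4;27m▌[0m
[38;2;4;2;10m[48;2;4;2;10m [38;2;4;2;10m[48;2;4;2;10m [38;2;4;2;10m[48;2;4;2;10m [38;2;6;2;13m[48;2;8;2;17m▌[38;2;4;2;10m[48;2;4;2;10m [38;2;4;2;10m[48;2;4;2;10m [38;2;4;2;10m[48;2;4;2;10m [38;2;4;2;10m[48;2;4;2;10m [38;2;4;2;10m[48;2;4;2;10m [38;2;7;2;15m[48;2;15;4;30m▌[0m
[38;2;4;2;10m[48;2;4;2;10m [38;2;4;2;10m[48;2;4;2;10m [38;2;4;2;10m[48;2;4;2;10m [38;2;6;2;13m[48;2;8;2;17m▌[38;2;4;2;10m[48;2;4;2;10m [38;2;4;2;10m[48;2;4;2;10m [38;2;4;2;10m[48;2;4;2;10m [38;2;4;2;10m[48;2;4;2;10m [38;2;4;2;10m[48;2;4;2;10m [38;2;7;2;15m[48;2;18;4;34m▌[0m
[38;2;4;2;10m[48;2;4;2;10m [38;2;4;2;10m[48;2;4;2;10m [38;2;4;2;10m[48;2;4;2;10m [38;2;6;2;14m[48;2;9;3;19m▌[38;2;4;2;10m[48;2;4;2;10m [38;2;4;2;10m[48;2;4;2;10m [38;2;4;2;10m[48;2;4;2;10m [38;2;4;2;10m[48;2;4;2;10m [38;2;4;2;10m[48;2;4;2;10m [38;2;7;2;16m[48;2;26;6;47m▌[0m
[38;2;4;2;10m[48;2;253;229;41m🬎[38;2;4;2;10m[48;2;253;229;41m🬎[38;2;4;2;10m[48;2;253;229;41m🬎[38;2;9;2;18m[48;2;253;229;41m🬎[38;2;4;2;10m[48;2;253;229;41m🬎[38;2;4;2;10m[48;2;253;229;41m🬎[38;2;4;2;10m[48;2;253;229;41m🬎[38;2;4;2;10m[48;2;253;229;41m🬎[38;2;4;2;10m[48;2;253;229;41m🬎[38;2;30;7;48m[48;2;253;229;41m🬎[0m
[38;2;250;165;15m[48;2;4;2;10m🬂[38;2;250;165;15m[48;2;4;2;10m🬂[38;2;250;165;15m[48;2;4;2;10m🬂[38;2;250;166;15m[48;2;12;3;23m🬂[38;2;250;165;15m[48;2;4;2;10m🬂[38;2;250;165;15m[48;2;4;2;10m🬂[38;2;250;165;15m[48;2;4;2;10m🬂[38;2;250;165;15m[48;2;4;2;10m🬂[38;2;250;165;15m[48;2;4;2;10m🬂[38;2;250;169;16m[48;2;32;7;51m🬂[0m
[38;2;4;2;10m[48;2;4;2;10m [38;2;4;2;10m[48;2;4;2;10m [38;2;4;2;10m[48;2;4;2;10m [38;2;12;3;24m[48;2;20;5;37m▌[38;2;4;2;10m[48;2;4;2;10m [38;2;4;2;10m[48;2;4;2;10m [38;2;4;2;10m[48;2;4;2;10m [38;2;4;2;10m[48;2;4;2;10m [38;2;4;2;10m[48;2;4;2;10m [38;2;17;4;32m[48;2;28;6;51m🬲[0m
[38;2;4;2;10m[48;2;4;2;10m [38;2;4;2;10m[48;2;4;2;10m [38;2;4;2;10m[48;2;4;2;10m [38;2;23;5;43m[48;2;40;9;72m🬕[38;2;4;2;10m[48;2;4;2;10m [38;2;4;2;10m[48;2;4;2;10m [38;2;4;2;10m[48;2;4;2;10m [38;2;4;2;10m[48;2;4;2;10m [38;2;4;2;10m[48;2;4;2;10m [38;2;25;5;45m[48;2;38;8;68m🬆[0m
[38;2;4;2;10m[48;2;4;2;10m [38;2;4;2;10m[48;2;4;2;10m [38;2;4;2;10m[48;2;4;2;10m [38;2;111;27;82m[48;2;239;176;46m🬕[38;2;5;2;12m[48;2;254;249;49m🬎[38;2;5;2;12m[48;2;254;249;49m🬎[38;2;5;2;12m[48;2;254;249;49m🬎[38;2;5;2;12m[48;2;254;249;49m🬎[38;2;5;2;12m[48;2;254;249;49m🬎[38;2;115;29;84m[48;2;242;169;36m🬆[0m
[38;2;4;2;10m[48;2;4;2;10m [38;2;4;2;10m[48;2;4;2;10m [38;2;4;2;10m[48;2;4;2;10m [38;2;144;36;83m[48;2;68;16;82m🬉[38;2;4;2;11m[48;2;4;2;10m🬂[38;2;4;2;11m[48;2;4;2;10m🬂[38;2;4;2;11m[48;2;4;2;10m🬂[38;2;4;2;11m[48;2;4;2;10m🬂[38;2;4;2;11m[48;2;4;2;10m🬂[38;2;149;38;82m[48;2;75;18;87m🬂[0m
</frame>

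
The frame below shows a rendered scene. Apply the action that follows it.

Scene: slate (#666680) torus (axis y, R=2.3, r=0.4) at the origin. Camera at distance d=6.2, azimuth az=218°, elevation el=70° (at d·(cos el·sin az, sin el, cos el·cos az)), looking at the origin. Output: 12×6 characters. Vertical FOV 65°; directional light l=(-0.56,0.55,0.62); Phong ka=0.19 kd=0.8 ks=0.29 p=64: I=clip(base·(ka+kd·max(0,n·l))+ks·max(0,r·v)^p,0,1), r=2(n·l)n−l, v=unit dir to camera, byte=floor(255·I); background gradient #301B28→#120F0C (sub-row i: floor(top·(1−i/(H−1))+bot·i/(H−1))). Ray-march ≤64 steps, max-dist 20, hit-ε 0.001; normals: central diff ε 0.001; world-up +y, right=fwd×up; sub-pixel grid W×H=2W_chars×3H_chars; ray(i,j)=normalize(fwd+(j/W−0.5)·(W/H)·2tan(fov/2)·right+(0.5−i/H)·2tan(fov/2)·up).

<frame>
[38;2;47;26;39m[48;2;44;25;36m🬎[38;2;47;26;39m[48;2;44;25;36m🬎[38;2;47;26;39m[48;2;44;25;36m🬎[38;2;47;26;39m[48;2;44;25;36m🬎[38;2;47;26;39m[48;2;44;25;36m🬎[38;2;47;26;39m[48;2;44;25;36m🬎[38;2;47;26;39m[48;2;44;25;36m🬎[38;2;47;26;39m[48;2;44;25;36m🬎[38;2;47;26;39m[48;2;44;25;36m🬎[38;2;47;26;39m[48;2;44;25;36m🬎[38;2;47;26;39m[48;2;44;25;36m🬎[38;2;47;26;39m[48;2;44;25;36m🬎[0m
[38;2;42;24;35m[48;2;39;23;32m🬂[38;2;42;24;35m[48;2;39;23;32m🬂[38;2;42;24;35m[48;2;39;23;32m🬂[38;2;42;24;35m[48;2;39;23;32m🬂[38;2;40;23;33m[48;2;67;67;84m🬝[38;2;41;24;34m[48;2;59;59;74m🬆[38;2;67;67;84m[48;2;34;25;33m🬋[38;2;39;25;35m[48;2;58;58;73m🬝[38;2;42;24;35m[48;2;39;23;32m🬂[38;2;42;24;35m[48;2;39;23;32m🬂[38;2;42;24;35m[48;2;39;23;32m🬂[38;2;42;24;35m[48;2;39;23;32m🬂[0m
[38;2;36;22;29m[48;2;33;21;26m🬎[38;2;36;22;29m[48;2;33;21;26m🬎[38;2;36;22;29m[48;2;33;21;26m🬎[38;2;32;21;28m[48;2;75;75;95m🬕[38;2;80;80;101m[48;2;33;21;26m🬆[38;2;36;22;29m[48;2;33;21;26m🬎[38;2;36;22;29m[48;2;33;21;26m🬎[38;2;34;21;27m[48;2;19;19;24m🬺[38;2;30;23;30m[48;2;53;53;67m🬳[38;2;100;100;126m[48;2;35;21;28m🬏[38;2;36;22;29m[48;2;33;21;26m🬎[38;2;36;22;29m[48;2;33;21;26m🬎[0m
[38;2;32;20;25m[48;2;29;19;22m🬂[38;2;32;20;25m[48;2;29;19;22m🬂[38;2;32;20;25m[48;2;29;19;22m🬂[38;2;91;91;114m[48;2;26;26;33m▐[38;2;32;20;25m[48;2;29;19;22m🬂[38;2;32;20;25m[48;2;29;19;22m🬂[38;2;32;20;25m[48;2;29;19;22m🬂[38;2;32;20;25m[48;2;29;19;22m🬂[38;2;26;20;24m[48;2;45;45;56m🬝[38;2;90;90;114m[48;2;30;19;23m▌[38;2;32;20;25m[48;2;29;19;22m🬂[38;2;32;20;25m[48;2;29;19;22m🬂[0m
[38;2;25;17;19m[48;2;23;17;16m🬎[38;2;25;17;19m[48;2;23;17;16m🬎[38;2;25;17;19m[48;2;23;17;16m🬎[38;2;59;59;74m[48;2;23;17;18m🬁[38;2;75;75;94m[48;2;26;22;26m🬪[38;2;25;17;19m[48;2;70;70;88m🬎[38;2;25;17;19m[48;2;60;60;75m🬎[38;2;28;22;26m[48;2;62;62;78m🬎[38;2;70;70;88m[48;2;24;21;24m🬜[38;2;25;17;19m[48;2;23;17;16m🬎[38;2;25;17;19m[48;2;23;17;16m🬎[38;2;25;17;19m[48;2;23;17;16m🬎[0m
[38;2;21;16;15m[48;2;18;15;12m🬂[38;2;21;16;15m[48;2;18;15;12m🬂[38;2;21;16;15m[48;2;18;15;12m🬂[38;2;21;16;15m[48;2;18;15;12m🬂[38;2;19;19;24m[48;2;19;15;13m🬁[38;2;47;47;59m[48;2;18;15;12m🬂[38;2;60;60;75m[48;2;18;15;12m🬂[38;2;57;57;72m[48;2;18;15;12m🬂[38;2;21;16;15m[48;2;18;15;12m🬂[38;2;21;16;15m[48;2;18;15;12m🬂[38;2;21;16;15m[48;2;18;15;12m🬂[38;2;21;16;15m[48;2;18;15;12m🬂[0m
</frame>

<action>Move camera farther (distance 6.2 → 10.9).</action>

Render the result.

<frame>
[38;2;47;26;39m[48;2;44;25;36m🬎[38;2;47;26;39m[48;2;44;25;36m🬎[38;2;47;26;39m[48;2;44;25;36m🬎[38;2;47;26;39m[48;2;44;25;36m🬎[38;2;47;26;39m[48;2;44;25;36m🬎[38;2;47;26;39m[48;2;44;25;36m🬎[38;2;47;26;39m[48;2;44;25;36m🬎[38;2;47;26;39m[48;2;44;25;36m🬎[38;2;47;26;39m[48;2;44;25;36m🬎[38;2;47;26;39m[48;2;44;25;36m🬎[38;2;47;26;39m[48;2;44;25;36m🬎[38;2;47;26;39m[48;2;44;25;36m🬎[0m
[38;2;42;24;35m[48;2;39;23;32m🬂[38;2;42;24;35m[48;2;39;23;32m🬂[38;2;42;24;35m[48;2;39;23;32m🬂[38;2;42;24;35m[48;2;39;23;32m🬂[38;2;42;24;35m[48;2;39;23;32m🬂[38;2;42;24;35m[48;2;39;23;32m🬂[38;2;42;24;35m[48;2;39;23;32m🬂[38;2;42;24;35m[48;2;39;23;32m🬂[38;2;42;24;35m[48;2;39;23;32m🬂[38;2;42;24;35m[48;2;39;23;32m🬂[38;2;42;24;35m[48;2;39;23;32m🬂[38;2;42;24;35m[48;2;39;23;32m🬂[0m
[38;2;36;22;29m[48;2;33;21;26m🬎[38;2;36;22;29m[48;2;33;21;26m🬎[38;2;36;22;29m[48;2;33;21;26m🬎[38;2;36;22;29m[48;2;33;21;26m🬎[38;2;35;21;28m[48;2;51;51;64m🬝[38;2;73;73;92m[48;2;36;25;32m🬃[38;2;65;65;82m[48;2;31;21;26m🬀[38;2;37;26;34m[48;2;77;77;96m🬝[38;2;36;22;29m[48;2;33;21;26m🬎[38;2;36;22;29m[48;2;33;21;26m🬎[38;2;36;22;29m[48;2;33;21;26m🬎[38;2;36;22;29m[48;2;33;21;26m🬎[0m
[38;2;32;20;25m[48;2;29;19;22m🬂[38;2;32;20;25m[48;2;29;19;22m🬂[38;2;32;20;25m[48;2;29;19;22m🬂[38;2;32;20;25m[48;2;29;19;22m🬂[38;2;64;64;81m[48;2;27;19;23m🬉[38;2;79;79;99m[48;2;30;19;23m🬏[38;2;32;20;25m[48;2;29;19;22m🬂[38;2;31;19;24m[48;2;61;61;77m🬄[38;2;32;20;25m[48;2;29;19;22m🬂[38;2;32;20;25m[48;2;29;19;22m🬂[38;2;32;20;25m[48;2;29;19;22m🬂[38;2;32;20;25m[48;2;29;19;22m🬂[0m
[38;2;25;17;19m[48;2;23;17;16m🬎[38;2;25;17;19m[48;2;23;17;16m🬎[38;2;25;17;19m[48;2;23;17;16m🬎[38;2;25;17;19m[48;2;23;17;16m🬎[38;2;25;17;19m[48;2;23;17;16m🬎[38;2;50;50;63m[48;2;23;17;18m🬁[38;2;63;63;79m[48;2;24;17;17m🬂[38;2;48;48;60m[48;2;24;17;17m🬀[38;2;25;17;19m[48;2;23;17;16m🬎[38;2;25;17;19m[48;2;23;17;16m🬎[38;2;25;17;19m[48;2;23;17;16m🬎[38;2;25;17;19m[48;2;23;17;16m🬎[0m
[38;2;21;16;15m[48;2;18;15;12m🬂[38;2;21;16;15m[48;2;18;15;12m🬂[38;2;21;16;15m[48;2;18;15;12m🬂[38;2;21;16;15m[48;2;18;15;12m🬂[38;2;21;16;15m[48;2;18;15;12m🬂[38;2;21;16;15m[48;2;18;15;12m🬂[38;2;21;16;15m[48;2;18;15;12m🬂[38;2;21;16;15m[48;2;18;15;12m🬂[38;2;21;16;15m[48;2;18;15;12m🬂[38;2;21;16;15m[48;2;18;15;12m🬂[38;2;21;16;15m[48;2;18;15;12m🬂[38;2;21;16;15m[48;2;18;15;12m🬂[0m
</frame>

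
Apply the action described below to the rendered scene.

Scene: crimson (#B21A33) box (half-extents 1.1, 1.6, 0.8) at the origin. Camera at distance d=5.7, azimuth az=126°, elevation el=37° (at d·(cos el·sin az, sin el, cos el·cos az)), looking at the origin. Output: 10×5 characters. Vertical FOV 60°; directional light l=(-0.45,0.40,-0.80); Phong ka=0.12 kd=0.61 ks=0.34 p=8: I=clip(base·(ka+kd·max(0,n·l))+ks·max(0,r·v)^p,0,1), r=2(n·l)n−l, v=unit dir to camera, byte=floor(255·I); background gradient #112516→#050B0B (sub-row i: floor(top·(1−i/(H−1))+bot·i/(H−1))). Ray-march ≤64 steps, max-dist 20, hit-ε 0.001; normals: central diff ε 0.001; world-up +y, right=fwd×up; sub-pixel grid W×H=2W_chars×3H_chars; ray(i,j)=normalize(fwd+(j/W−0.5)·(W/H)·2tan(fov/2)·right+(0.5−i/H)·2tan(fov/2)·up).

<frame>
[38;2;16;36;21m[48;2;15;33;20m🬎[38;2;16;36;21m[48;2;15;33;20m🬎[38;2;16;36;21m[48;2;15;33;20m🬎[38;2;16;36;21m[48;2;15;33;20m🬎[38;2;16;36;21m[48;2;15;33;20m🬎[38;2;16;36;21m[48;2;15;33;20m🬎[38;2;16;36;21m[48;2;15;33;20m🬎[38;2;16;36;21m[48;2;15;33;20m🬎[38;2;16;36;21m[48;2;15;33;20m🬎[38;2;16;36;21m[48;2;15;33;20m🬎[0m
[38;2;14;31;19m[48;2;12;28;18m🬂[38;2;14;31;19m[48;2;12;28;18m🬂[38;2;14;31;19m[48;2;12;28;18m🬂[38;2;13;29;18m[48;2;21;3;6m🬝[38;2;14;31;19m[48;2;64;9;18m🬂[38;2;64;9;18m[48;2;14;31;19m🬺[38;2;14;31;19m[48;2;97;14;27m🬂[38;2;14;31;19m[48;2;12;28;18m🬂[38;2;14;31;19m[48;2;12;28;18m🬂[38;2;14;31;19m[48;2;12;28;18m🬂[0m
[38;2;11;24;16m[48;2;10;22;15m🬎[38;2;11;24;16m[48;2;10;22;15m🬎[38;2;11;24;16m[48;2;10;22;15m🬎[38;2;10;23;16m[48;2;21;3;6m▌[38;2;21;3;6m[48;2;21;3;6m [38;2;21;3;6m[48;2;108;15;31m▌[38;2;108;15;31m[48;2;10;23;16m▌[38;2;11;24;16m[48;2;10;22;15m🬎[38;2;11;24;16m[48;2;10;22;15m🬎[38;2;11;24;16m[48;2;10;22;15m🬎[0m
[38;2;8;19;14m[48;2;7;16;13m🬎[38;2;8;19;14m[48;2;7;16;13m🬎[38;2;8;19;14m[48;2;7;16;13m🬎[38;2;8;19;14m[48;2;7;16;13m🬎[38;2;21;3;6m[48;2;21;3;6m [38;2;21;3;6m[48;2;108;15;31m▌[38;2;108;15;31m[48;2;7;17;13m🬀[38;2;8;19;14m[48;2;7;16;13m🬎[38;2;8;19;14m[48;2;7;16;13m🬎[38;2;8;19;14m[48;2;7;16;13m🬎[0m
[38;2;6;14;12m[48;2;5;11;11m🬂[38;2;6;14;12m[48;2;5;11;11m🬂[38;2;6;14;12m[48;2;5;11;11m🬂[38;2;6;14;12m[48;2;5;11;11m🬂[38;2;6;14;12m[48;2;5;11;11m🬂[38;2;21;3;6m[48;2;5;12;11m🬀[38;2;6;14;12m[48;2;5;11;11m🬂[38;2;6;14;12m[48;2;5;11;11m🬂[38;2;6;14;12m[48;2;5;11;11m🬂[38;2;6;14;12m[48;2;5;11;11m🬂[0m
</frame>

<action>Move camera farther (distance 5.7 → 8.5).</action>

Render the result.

<frame>
[38;2;16;36;21m[48;2;15;33;20m🬎[38;2;16;36;21m[48;2;15;33;20m🬎[38;2;16;36;21m[48;2;15;33;20m🬎[38;2;16;36;21m[48;2;15;33;20m🬎[38;2;16;36;21m[48;2;15;33;20m🬎[38;2;16;36;21m[48;2;15;33;20m🬎[38;2;16;36;21m[48;2;15;33;20m🬎[38;2;16;36;21m[48;2;15;33;20m🬎[38;2;16;36;21m[48;2;15;33;20m🬎[38;2;16;36;21m[48;2;15;33;20m🬎[0m
[38;2;14;31;19m[48;2;12;28;18m🬂[38;2;14;31;19m[48;2;12;28;18m🬂[38;2;14;31;19m[48;2;12;28;18m🬂[38;2;14;31;19m[48;2;12;28;18m🬂[38;2;13;29;18m[48;2;64;9;18m🬝[38;2;13;30;18m[48;2;64;9;18m🬎[38;2;64;9;18m[48;2;13;29;18m🬏[38;2;14;31;19m[48;2;12;28;18m🬂[38;2;14;31;19m[48;2;12;28;18m🬂[38;2;14;31;19m[48;2;12;28;18m🬂[0m
[38;2;11;24;16m[48;2;10;22;15m🬎[38;2;11;24;16m[48;2;10;22;15m🬎[38;2;11;24;16m[48;2;10;22;15m🬎[38;2;11;24;16m[48;2;10;22;15m🬎[38;2;21;3;6m[48;2;64;9;18m🬺[38;2;108;15;31m[48;2;35;5;10m▐[38;2;108;15;31m[48;2;10;23;15m🬀[38;2;11;24;16m[48;2;10;22;15m🬎[38;2;11;24;16m[48;2;10;22;15m🬎[38;2;11;24;16m[48;2;10;22;15m🬎[0m
[38;2;8;19;14m[48;2;7;16;13m🬎[38;2;8;19;14m[48;2;7;16;13m🬎[38;2;8;19;14m[48;2;7;16;13m🬎[38;2;8;19;14m[48;2;7;16;13m🬎[38;2;7;17;13m[48;2;21;3;6m🬲[38;2;108;15;31m[48;2;12;11;10m🬁[38;2;8;19;14m[48;2;7;16;13m🬎[38;2;8;19;14m[48;2;7;16;13m🬎[38;2;8;19;14m[48;2;7;16;13m🬎[38;2;8;19;14m[48;2;7;16;13m🬎[0m
[38;2;6;14;12m[48;2;5;11;11m🬂[38;2;6;14;12m[48;2;5;11;11m🬂[38;2;6;14;12m[48;2;5;11;11m🬂[38;2;6;14;12m[48;2;5;11;11m🬂[38;2;6;14;12m[48;2;5;11;11m🬂[38;2;6;14;12m[48;2;5;11;11m🬂[38;2;6;14;12m[48;2;5;11;11m🬂[38;2;6;14;12m[48;2;5;11;11m🬂[38;2;6;14;12m[48;2;5;11;11m🬂[38;2;6;14;12m[48;2;5;11;11m🬂[0m
</frame>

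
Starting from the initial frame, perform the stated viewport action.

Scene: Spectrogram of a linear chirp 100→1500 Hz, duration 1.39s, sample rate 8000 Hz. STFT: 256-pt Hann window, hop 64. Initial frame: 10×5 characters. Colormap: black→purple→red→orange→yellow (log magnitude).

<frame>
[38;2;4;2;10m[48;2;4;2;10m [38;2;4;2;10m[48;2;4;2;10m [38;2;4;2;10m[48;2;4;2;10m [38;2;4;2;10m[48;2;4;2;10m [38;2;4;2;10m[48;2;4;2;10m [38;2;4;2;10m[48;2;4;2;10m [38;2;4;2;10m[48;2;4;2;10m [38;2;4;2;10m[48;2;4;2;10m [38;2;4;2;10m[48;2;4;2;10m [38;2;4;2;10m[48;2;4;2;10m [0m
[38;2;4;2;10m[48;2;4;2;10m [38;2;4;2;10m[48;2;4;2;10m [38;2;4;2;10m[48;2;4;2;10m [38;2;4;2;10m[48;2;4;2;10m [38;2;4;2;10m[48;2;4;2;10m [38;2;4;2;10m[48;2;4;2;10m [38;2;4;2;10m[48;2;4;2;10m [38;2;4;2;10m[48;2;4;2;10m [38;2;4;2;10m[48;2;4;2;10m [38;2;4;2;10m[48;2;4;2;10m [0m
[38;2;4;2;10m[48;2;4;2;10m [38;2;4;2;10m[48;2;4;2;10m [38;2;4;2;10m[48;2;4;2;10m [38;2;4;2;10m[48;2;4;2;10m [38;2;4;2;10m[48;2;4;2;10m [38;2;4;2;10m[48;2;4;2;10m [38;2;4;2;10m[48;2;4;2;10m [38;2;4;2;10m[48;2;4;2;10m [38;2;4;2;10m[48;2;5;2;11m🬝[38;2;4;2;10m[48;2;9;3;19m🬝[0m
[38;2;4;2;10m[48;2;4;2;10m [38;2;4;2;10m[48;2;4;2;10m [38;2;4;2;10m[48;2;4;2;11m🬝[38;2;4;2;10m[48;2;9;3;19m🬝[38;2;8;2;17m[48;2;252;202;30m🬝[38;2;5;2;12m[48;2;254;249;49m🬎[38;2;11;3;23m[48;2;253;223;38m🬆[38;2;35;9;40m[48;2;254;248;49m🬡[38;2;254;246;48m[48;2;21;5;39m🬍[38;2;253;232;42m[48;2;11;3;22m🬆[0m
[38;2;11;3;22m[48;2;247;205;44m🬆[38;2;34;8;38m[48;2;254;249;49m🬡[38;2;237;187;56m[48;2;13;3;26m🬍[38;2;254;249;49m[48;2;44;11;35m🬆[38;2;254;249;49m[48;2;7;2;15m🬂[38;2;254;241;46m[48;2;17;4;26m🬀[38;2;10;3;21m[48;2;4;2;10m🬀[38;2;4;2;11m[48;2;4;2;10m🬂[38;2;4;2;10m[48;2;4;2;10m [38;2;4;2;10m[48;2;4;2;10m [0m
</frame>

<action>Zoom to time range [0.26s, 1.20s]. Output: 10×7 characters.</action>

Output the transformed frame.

<frame>
[38;2;4;2;10m[48;2;4;2;10m [38;2;4;2;10m[48;2;4;2;10m [38;2;4;2;10m[48;2;4;2;10m [38;2;4;2;10m[48;2;4;2;10m [38;2;4;2;10m[48;2;4;2;10m [38;2;4;2;10m[48;2;4;2;10m [38;2;4;2;10m[48;2;4;2;10m [38;2;4;2;10m[48;2;4;2;10m [38;2;4;2;10m[48;2;4;2;10m [38;2;4;2;10m[48;2;4;2;10m [0m
[38;2;4;2;10m[48;2;4;2;10m [38;2;4;2;10m[48;2;4;2;10m [38;2;4;2;10m[48;2;4;2;10m [38;2;4;2;10m[48;2;4;2;10m [38;2;4;2;10m[48;2;4;2;10m [38;2;4;2;10m[48;2;4;2;10m [38;2;4;2;10m[48;2;4;2;10m [38;2;4;2;10m[48;2;4;2;10m [38;2;4;2;10m[48;2;4;2;10m [38;2;4;2;10m[48;2;4;2;10m [0m
[38;2;4;2;10m[48;2;4;2;10m [38;2;4;2;10m[48;2;4;2;10m [38;2;4;2;10m[48;2;4;2;10m [38;2;4;2;10m[48;2;4;2;10m [38;2;4;2;10m[48;2;4;2;10m [38;2;4;2;10m[48;2;4;2;10m [38;2;4;2;10m[48;2;4;2;10m [38;2;4;2;10m[48;2;4;2;10m [38;2;4;2;10m[48;2;4;2;10m [38;2;4;2;10m[48;2;4;2;10m [0m
[38;2;4;2;10m[48;2;4;2;10m [38;2;4;2;10m[48;2;4;2;10m [38;2;4;2;10m[48;2;4;2;10m [38;2;4;2;10m[48;2;4;2;10m [38;2;4;2;10m[48;2;4;2;10m [38;2;4;2;10m[48;2;4;2;10m [38;2;4;2;10m[48;2;4;2;10m [38;2;4;2;10m[48;2;4;2;10m [38;2;4;2;10m[48;2;4;2;10m [38;2;4;2;10m[48;2;4;2;10m [0m
[38;2;4;2;10m[48;2;4;2;10m [38;2;4;2;10m[48;2;4;2;10m [38;2;4;2;10m[48;2;4;2;10m [38;2;4;2;10m[48;2;4;2;10m [38;2;4;2;10m[48;2;4;2;11m🬝[38;2;4;2;10m[48;2;5;2;11m🬎[38;2;4;2;11m[48;2;10;3;20m🬝[38;2;8;2;17m[48;2;116;29;85m🬝[38;2;6;2;13m[48;2;254;244;47m🬎[38;2;34;9;38m[48;2;254;249;49m🬎[0m
[38;2;4;2;11m[48;2;14;4;27m🬝[38;2;9;2;18m[48;2;224;101;45m🬝[38;2;6;2;15m[48;2;254;249;49m🬎[38;2;12;3;23m[48;2;241;194;51m🬆[38;2;9;2;18m[48;2;253;233;42m🬂[38;2;254;249;49m[48;2;57;14;61m🬋[38;2;253;234;43m[48;2;7;2;16m🬎[38;2;254;249;49m[48;2;23;5;36m🬂[38;2;253;227;40m[48;2;5;2;13m🬂[38;2;93;23;87m[48;2;7;2;16m🬀[0m
[38;2;249;218;43m[48;2;6;2;14m🬎[38;2;254;249;49m[48;2;12;3;24m🬂[38;2;248;193;34m[48;2;5;2;12m🬂[38;2;48;11;84m[48;2;6;2;14m🬀[38;2;8;2;17m[48;2;4;2;10m🬀[38;2;5;2;12m[48;2;4;2;10m🬀[38;2;4;2;10m[48;2;4;2;10m [38;2;4;2;10m[48;2;4;2;10m [38;2;4;2;10m[48;2;4;2;10m [38;2;4;2;10m[48;2;4;2;10m [0m
</frame>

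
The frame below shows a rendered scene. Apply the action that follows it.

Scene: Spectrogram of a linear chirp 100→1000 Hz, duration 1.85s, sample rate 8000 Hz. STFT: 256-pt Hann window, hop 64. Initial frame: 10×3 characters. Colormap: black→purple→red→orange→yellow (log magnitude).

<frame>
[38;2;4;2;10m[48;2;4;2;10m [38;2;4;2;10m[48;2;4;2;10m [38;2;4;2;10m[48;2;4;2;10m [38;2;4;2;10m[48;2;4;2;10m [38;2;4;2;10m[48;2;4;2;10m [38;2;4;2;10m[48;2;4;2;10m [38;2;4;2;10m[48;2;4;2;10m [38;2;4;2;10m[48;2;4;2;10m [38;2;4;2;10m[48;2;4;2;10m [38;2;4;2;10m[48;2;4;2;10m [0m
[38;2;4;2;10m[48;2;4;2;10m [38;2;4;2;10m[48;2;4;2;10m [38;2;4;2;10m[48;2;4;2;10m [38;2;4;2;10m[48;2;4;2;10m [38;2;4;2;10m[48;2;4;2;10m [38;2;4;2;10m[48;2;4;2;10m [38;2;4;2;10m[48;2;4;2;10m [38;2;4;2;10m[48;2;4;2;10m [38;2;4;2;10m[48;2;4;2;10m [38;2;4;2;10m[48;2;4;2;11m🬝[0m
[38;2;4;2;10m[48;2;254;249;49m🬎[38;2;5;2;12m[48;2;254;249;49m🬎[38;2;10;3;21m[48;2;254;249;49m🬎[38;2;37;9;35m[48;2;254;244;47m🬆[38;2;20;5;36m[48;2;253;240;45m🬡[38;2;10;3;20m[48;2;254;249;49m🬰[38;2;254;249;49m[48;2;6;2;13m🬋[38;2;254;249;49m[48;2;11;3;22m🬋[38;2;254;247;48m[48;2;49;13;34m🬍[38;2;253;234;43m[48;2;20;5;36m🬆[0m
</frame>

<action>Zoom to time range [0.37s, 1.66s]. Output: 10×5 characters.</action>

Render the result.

<frame>
[38;2;4;2;10m[48;2;4;2;10m [38;2;4;2;10m[48;2;4;2;10m [38;2;4;2;10m[48;2;4;2;10m [38;2;4;2;10m[48;2;4;2;10m [38;2;4;2;10m[48;2;4;2;10m [38;2;4;2;10m[48;2;4;2;10m [38;2;4;2;10m[48;2;4;2;10m [38;2;4;2;10m[48;2;4;2;10m [38;2;4;2;10m[48;2;4;2;10m [38;2;4;2;10m[48;2;4;2;10m [0m
[38;2;4;2;10m[48;2;4;2;10m [38;2;4;2;10m[48;2;4;2;10m [38;2;4;2;10m[48;2;4;2;10m [38;2;4;2;10m[48;2;4;2;10m [38;2;4;2;10m[48;2;4;2;10m [38;2;4;2;10m[48;2;4;2;10m [38;2;4;2;10m[48;2;4;2;10m [38;2;4;2;10m[48;2;4;2;10m [38;2;4;2;10m[48;2;4;2;10m [38;2;4;2;10m[48;2;4;2;10m [0m
[38;2;4;2;10m[48;2;4;2;10m [38;2;4;2;10m[48;2;4;2;10m [38;2;4;2;10m[48;2;4;2;10m [38;2;4;2;10m[48;2;4;2;10m [38;2;4;2;10m[48;2;4;2;10m [38;2;4;2;10m[48;2;4;2;10m [38;2;4;2;10m[48;2;4;2;10m [38;2;4;2;10m[48;2;4;2;10m [38;2;4;2;10m[48;2;4;2;10m [38;2;4;2;10m[48;2;4;2;10m [0m
[38;2;4;2;10m[48;2;4;2;10m [38;2;4;2;10m[48;2;4;2;10m [38;2;4;2;10m[48;2;4;2;11m🬝[38;2;4;2;10m[48;2;5;2;11m🬝[38;2;4;2;10m[48;2;5;2;12m🬎[38;2;4;2;10m[48;2;8;2;17m🬎[38;2;6;2;13m[48;2;24;6;43m🬝[38;2;14;4;26m[48;2;237;127;26m🬝[38;2;4;2;10m[48;2;254;245;47m🬎[38;2;5;2;12m[48;2;254;249;49m🬎[0m
[38;2;21;5;38m[48;2;252;217;36m🬡[38;2;13;3;25m[48;2;254;249;49m🬰[38;2;254;249;49m[48;2;13;3;25m🬋[38;2;252;218;36m[48;2;21;5;38m🬍[38;2;253;235;43m[48;2;4;2;11m🬎[38;2;254;249;49m[48;2;23;6;38m🬂[38;2;254;249;49m[48;2;7;2;16m🬂[38;2;254;249;49m[48;2;5;2;12m🬂[38;2;253;231;42m[48;2;4;2;10m🬂[38;2;139;35;84m[48;2;9;3;19m🬀[0m
</frame>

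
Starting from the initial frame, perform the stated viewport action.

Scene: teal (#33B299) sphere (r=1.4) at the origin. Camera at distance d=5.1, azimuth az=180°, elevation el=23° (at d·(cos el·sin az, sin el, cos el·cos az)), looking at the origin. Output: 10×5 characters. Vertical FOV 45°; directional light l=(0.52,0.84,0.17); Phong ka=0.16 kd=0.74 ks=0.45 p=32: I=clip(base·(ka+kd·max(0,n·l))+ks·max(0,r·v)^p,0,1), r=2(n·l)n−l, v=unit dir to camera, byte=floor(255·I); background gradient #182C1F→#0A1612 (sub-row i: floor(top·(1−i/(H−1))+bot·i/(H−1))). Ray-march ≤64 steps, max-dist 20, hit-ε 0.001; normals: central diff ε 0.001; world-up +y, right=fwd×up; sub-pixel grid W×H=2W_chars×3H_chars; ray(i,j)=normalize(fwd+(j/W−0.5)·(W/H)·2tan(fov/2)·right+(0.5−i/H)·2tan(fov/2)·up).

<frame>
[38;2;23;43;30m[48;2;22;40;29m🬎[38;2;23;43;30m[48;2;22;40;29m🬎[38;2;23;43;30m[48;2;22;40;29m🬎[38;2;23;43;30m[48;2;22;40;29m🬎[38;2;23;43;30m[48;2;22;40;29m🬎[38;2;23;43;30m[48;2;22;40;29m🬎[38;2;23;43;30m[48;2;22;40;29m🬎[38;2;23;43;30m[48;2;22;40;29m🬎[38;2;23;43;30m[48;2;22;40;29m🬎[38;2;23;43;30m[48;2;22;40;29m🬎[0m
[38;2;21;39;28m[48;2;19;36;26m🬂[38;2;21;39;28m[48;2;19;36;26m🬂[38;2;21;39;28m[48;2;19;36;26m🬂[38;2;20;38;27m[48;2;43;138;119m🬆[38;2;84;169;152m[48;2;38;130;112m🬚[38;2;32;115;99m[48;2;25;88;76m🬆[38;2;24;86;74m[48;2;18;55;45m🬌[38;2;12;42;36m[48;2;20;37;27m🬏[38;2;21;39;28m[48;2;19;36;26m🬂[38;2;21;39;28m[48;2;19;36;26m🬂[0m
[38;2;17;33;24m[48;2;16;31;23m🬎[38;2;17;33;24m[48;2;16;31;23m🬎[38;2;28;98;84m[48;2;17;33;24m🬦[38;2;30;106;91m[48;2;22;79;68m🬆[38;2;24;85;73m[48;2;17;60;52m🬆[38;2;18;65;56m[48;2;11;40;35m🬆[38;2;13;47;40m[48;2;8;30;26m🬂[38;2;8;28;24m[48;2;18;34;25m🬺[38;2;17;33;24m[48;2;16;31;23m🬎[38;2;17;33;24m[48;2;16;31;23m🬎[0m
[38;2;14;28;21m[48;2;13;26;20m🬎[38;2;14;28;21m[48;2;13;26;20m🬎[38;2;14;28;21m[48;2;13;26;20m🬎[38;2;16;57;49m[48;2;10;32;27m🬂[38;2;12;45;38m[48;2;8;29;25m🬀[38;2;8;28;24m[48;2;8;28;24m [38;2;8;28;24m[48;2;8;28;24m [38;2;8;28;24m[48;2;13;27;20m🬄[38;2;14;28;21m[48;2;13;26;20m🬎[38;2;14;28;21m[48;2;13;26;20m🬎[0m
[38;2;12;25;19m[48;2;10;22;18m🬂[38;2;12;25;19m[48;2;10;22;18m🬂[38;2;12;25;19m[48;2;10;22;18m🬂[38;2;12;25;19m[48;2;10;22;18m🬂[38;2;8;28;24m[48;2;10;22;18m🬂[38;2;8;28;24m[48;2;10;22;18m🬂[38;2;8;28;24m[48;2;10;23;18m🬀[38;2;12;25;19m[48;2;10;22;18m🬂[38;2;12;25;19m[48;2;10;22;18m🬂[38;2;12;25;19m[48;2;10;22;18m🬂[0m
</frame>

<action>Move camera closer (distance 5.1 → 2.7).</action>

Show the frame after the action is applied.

<frame>
[38;2;23;42;30m[48;2;36;127;109m🬝[38;2;41;144;124m[48;2;37;125;107m🬀[38;2;68;148;132m[48;2;115;197;180m🬲[38;2;126;203;188m[48;2;61;131;117m🬆[38;2;50;122;107m[48;2;28;94;81m🬄[38;2;26;92;79m[48;2;23;82;70m🬆[38;2;24;84;72m[48;2;21;74;63m🬆[38;2;21;76;65m[48;2;19;66;57m🬆[38;2;19;68;58m[48;2;16;58;50m🬆[38;2;15;56;48m[48;2;19;43;32m▌[0m
[38;2;34;121;103m[48;2;30;106;91m🬆[38;2;32;108;92m[48;2;27;95;81m🬆[38;2;38;108;94m[48;2;25;88;76m🬂[38;2;28;92;79m[48;2;22;80;69m🬂[38;2;23;80;69m[48;2;20;71;61m🬆[38;2;20;73;62m[48;2;18;64;55m🬆[38;2;18;65;56m[48;2;16;57;48m🬆[38;2;16;58;50m[48;2;13;49;42m🬆[38;2;14;50;43m[48;2;11;40;35m🬆[38;2;10;40;34m[48;2;8;30;26m🬆[0m
[38;2;27;95;82m[48;2;24;84;72m🬆[38;2;24;85;73m[48;2;21;75;65m🬆[38;2;22;77;66m[48;2;19;68;58m🬆[38;2;20;70;60m[48;2;17;61;52m🬆[38;2;18;63;54m[48;2;15;54;46m🬆[38;2;16;56;48m[48;2;13;47;40m🬆[38;2;13;48;42m[48;2;11;40;34m🬆[38;2;11;41;35m[48;2;9;32;27m🬆[38;2;10;36;31m[48;2;8;29;25m🬀[38;2;8;28;24m[48;2;8;28;24m [0m
[38;2;21;75;64m[48;2;18;63;55m🬆[38;2;19;66;57m[48;2;16;56;48m🬆[38;2;17;59;51m[48;2;14;50;43m🬆[38;2;15;52;45m[48;2;12;43;37m🬆[38;2;13;45;39m[48;2;10;37;31m🬆[38;2;11;38;33m[48;2;8;30;26m🬆[38;2;10;35;30m[48;2;8;28;24m🬀[38;2;8;28;24m[48;2;8;28;24m [38;2;8;28;24m[48;2;8;28;24m [38;2;8;28;24m[48;2;8;28;24m [0m
[38;2;14;50;43m[48;2;10;22;18m🬊[38;2;13;46;39m[48;2;9;34;30m🬆[38;2;11;40;34m[48;2;8;30;26m🬆[38;2;9;35;30m[48;2;8;28;24m🬂[38;2;8;31;26m[48;2;8;28;24m🬀[38;2;8;28;24m[48;2;8;28;24m [38;2;8;28;24m[48;2;8;28;24m [38;2;8;28;24m[48;2;8;28;24m [38;2;8;28;24m[48;2;8;28;24m [38;2;8;28;24m[48;2;10;22;18m🬝[0m
</frame>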